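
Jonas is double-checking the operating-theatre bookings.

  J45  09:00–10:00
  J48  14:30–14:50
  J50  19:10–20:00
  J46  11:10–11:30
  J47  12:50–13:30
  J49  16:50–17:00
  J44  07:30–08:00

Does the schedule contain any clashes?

Two intervals overlap when each starts before the other ends.
Sorted by start: J44, J45, J46, J47, J48, J49, J50.
J45 starts after J44 ends — done with J44.
J46 starts after J45 ends — done with J45.
J47 starts after J46 ends — done with J46.
J48 starts after J47 ends — done with J47.
J49 starts after J48 ends — done with J48.
J50 starts after J49 ends.
Every pair is clear; the schedule has no overlaps.

No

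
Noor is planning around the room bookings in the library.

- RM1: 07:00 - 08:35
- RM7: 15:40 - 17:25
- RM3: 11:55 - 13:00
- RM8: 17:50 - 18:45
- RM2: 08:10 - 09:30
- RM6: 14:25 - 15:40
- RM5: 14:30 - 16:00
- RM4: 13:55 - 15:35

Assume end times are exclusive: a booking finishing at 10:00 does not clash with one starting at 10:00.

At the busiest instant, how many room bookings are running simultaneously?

Sort all start/end points and keep a running count:
07:00 start RM1 → 1
08:10 start RM2 → 2
08:35 end RM1 → 1
09:30 end RM2 → 0
11:55 start RM3 → 1
13:00 end RM3 → 0
13:55 start RM4 → 1
14:25 start RM6 → 2
14:30 start RM5 → 3
15:35 end RM4 → 2
15:40 end RM6 → 1
15:40 start RM7 → 2
16:00 end RM5 → 1
17:25 end RM7 → 0
17:50 start RM8 → 1
18:45 end RM8 → 0
Peak is 3, at 14:30 (RM4, RM5, RM6).

3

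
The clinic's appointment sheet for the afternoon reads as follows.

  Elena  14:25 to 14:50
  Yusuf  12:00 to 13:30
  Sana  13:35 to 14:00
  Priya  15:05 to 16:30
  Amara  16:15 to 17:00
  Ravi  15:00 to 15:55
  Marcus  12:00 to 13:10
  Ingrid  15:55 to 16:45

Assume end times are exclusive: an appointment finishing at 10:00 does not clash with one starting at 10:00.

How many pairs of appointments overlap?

5

Check each pair: they overlap iff neither finishes before the other starts.
Sorted by start: Yusuf, Marcus, Sana, Elena, Ravi, Priya, Ingrid, Amara.
Marcus starts before Yusuf ends → Yusuf and Marcus overlap.
Sana starts after Yusuf ends; Yusuf is clear from here.
Sana starts after Marcus ends; Marcus is clear from here.
Elena starts after Sana ends; Sana is clear from here.
Ravi starts after Elena ends; Elena is clear from here.
Priya starts before Ravi ends → Ravi and Priya overlap.
Ingrid starts exactly when Ravi ends (back-to-back, no overlap); Ravi is clear from here.
Ingrid starts before Priya ends → Priya and Ingrid overlap.
Amara starts before Priya ends → Priya and Amara overlap.
Amara starts before Ingrid ends → Ingrid and Amara overlap.
Overlapping pairs: Amara & Ingrid, Amara & Priya, Ingrid & Priya, Marcus & Yusuf, Priya & Ravi — 5 in total.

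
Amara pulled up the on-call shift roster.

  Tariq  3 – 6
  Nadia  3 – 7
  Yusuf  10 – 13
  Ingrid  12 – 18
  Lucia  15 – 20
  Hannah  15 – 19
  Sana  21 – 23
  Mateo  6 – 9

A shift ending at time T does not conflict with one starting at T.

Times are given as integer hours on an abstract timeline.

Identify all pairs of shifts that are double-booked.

Hannah & Ingrid, Hannah & Lucia, Ingrid & Lucia, Ingrid & Yusuf, Mateo & Nadia, Nadia & Tariq

Two intervals overlap when each starts before the other ends.
Sorted by start: Tariq, Nadia, Mateo, Yusuf, Ingrid, Lucia, Hannah, Sana.
Nadia starts before Tariq ends → Tariq and Nadia overlap.
Mateo starts exactly when Tariq ends (back-to-back, no overlap); Tariq is clear from here.
Mateo starts before Nadia ends → Nadia and Mateo overlap.
Yusuf starts after Nadia ends; Nadia is clear from here.
Yusuf starts after Mateo ends; Mateo is clear from here.
Ingrid starts before Yusuf ends → Yusuf and Ingrid overlap.
Lucia starts after Yusuf ends; Yusuf is clear from here.
Lucia starts before Ingrid ends → Ingrid and Lucia overlap.
Hannah starts before Ingrid ends → Ingrid and Hannah overlap.
Sana starts after Ingrid ends.
Hannah starts before Lucia ends → Lucia and Hannah overlap.
Sana starts after Lucia ends.
Sana starts after Hannah ends.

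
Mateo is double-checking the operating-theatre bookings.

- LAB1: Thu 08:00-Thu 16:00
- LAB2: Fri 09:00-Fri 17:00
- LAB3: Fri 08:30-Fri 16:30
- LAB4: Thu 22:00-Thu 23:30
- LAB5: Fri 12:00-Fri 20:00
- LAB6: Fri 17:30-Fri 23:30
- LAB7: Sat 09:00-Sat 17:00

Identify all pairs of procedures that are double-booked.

Sorted by start: LAB1, LAB4, LAB3, LAB2, LAB5, LAB6, LAB7.
LAB4 starts after LAB1 ends, so LAB1 has no further overlaps.
LAB3 starts after LAB4 ends, so LAB4 has no further overlaps.
LAB2 starts before LAB3 ends → LAB3 and LAB2 overlap.
LAB5 starts before LAB3 ends → LAB3 and LAB5 overlap.
LAB6 starts after LAB3 ends, so LAB3 has no further overlaps.
LAB5 starts before LAB2 ends → LAB2 and LAB5 overlap.
LAB6 starts after LAB2 ends, so LAB2 has no further overlaps.
LAB6 starts before LAB5 ends → LAB5 and LAB6 overlap.
LAB7 starts after LAB5 ends.
LAB7 starts after LAB6 ends.

LAB2 & LAB3, LAB2 & LAB5, LAB3 & LAB5, LAB5 & LAB6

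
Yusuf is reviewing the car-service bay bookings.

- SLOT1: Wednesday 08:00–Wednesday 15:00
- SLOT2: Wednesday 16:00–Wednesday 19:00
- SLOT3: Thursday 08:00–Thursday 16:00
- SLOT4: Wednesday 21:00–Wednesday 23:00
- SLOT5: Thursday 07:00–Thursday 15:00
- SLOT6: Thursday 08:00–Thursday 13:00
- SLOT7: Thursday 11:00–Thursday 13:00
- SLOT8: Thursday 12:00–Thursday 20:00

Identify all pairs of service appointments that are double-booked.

SLOT3 & SLOT5, SLOT3 & SLOT6, SLOT3 & SLOT7, SLOT3 & SLOT8, SLOT5 & SLOT6, SLOT5 & SLOT7, SLOT5 & SLOT8, SLOT6 & SLOT7, SLOT6 & SLOT8, SLOT7 & SLOT8

Sorted by start: SLOT1, SLOT2, SLOT4, SLOT5, SLOT3, SLOT6, SLOT7, SLOT8.
SLOT2 starts after SLOT1 ends; SLOT1 is clear from here.
SLOT4 starts after SLOT2 ends; SLOT2 is clear from here.
SLOT5 starts after SLOT4 ends; SLOT4 is clear from here.
SLOT3 starts before SLOT5 ends → SLOT5 and SLOT3 overlap.
SLOT6 starts before SLOT5 ends → SLOT5 and SLOT6 overlap.
SLOT7 starts before SLOT5 ends → SLOT5 and SLOT7 overlap.
SLOT8 starts before SLOT5 ends → SLOT5 and SLOT8 overlap.
SLOT6 starts before SLOT3 ends → SLOT3 and SLOT6 overlap.
SLOT7 starts before SLOT3 ends → SLOT3 and SLOT7 overlap.
SLOT8 starts before SLOT3 ends → SLOT3 and SLOT8 overlap.
SLOT7 starts before SLOT6 ends → SLOT6 and SLOT7 overlap.
SLOT8 starts before SLOT6 ends → SLOT6 and SLOT8 overlap.
SLOT8 starts before SLOT7 ends → SLOT7 and SLOT8 overlap.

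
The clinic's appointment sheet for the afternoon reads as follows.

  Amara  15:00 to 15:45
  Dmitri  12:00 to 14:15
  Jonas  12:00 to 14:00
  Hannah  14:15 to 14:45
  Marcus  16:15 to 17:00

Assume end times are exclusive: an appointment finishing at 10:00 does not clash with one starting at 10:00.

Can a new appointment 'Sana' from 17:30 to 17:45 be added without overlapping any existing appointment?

Yes — the slot is free

Dmitri: ends 14:15 at or before Sana starts 17:30 → clear.
Jonas: ends 14:00 at or before Sana starts 17:30 → clear.
Hannah: ends 14:45 at or before Sana starts 17:30 → clear.
Amara: ends 15:45 at or before Sana starts 17:30 → clear.
Marcus: ends 17:00 at or before Sana starts 17:30 → clear.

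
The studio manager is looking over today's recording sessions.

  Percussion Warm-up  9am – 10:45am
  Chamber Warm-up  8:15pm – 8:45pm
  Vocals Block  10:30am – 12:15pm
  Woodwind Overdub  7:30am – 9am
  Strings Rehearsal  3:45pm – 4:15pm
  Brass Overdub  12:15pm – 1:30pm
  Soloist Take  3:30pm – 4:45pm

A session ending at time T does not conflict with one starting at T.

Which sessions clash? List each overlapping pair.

Check each pair: they overlap iff neither finishes before the other starts.
Sorted by start: Woodwind Overdub, Percussion Warm-up, Vocals Block, Brass Overdub, Soloist Take, Strings Rehearsal, Chamber Warm-up.
Percussion Warm-up starts exactly when Woodwind Overdub ends (back-to-back, no overlap), so nothing later overlaps Woodwind Overdub either.
Vocals Block starts before Percussion Warm-up ends → Percussion Warm-up and Vocals Block overlap.
Brass Overdub starts after Percussion Warm-up ends, so nothing later overlaps Percussion Warm-up either.
Brass Overdub starts exactly when Vocals Block ends (back-to-back, no overlap), so nothing later overlaps Vocals Block either.
Soloist Take starts after Brass Overdub ends, so nothing later overlaps Brass Overdub either.
Strings Rehearsal starts before Soloist Take ends → Soloist Take and Strings Rehearsal overlap.
Chamber Warm-up starts after Soloist Take ends.
Chamber Warm-up starts after Strings Rehearsal ends.

Percussion Warm-up & Vocals Block, Soloist Take & Strings Rehearsal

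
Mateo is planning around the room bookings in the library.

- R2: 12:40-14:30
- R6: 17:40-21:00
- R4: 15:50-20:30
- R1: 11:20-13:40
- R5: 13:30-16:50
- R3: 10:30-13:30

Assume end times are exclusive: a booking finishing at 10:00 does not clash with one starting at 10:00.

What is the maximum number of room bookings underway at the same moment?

Sweep the timeline, counting +1 at each start and −1 at each end (ends before starts at a tie):
10:30 start R3 → 1
11:20 start R1 → 2
12:40 start R2 → 3
13:30 end R3 → 2
13:30 start R5 → 3
13:40 end R1 → 2
14:30 end R2 → 1
15:50 start R4 → 2
16:50 end R5 → 1
17:40 start R6 → 2
20:30 end R4 → 1
21:00 end R6 → 0
Peak is 3, at 12:40 (R1, R2, R3).

3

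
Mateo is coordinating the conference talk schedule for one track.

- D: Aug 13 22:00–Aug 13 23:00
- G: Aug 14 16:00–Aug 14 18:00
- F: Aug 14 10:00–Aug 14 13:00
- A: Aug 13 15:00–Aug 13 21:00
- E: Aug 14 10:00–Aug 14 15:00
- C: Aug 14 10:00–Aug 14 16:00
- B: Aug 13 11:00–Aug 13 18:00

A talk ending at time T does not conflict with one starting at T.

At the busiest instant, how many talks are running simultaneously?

Sort all start/end points and keep a running count:
Aug 13 11:00 start B → 1
Aug 13 15:00 start A → 2
Aug 13 18:00 end B → 1
Aug 13 21:00 end A → 0
Aug 13 22:00 start D → 1
Aug 13 23:00 end D → 0
Aug 14 10:00 start C → 1
Aug 14 10:00 start E → 2
Aug 14 10:00 start F → 3
Aug 14 13:00 end F → 2
Aug 14 15:00 end E → 1
Aug 14 16:00 end C → 0
Aug 14 16:00 start G → 1
Aug 14 18:00 end G → 0
Peak is 3, at Aug 14 10:00 (C, E, F).

3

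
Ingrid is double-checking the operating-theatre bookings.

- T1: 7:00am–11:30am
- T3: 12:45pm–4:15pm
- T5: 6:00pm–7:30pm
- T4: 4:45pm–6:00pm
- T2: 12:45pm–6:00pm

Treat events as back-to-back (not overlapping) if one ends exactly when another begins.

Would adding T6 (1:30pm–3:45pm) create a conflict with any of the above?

Yes — it overlaps T2, T3

T1: ends 11:30am at or before T6 starts 1:30pm → clear.
T2: starts 12:45pm before T6 ends 3:45pm, and ends 6:00pm after T6 starts 1:30pm → overlap.
T3: starts 12:45pm before T6 ends 3:45pm, and ends 4:15pm after T6 starts 1:30pm → overlap.
T4: starts 4:45pm at or after T6 ends 3:45pm → clear.
T5: starts 6:00pm at or after T6 ends 3:45pm → clear.
T6 overlaps T2, T3.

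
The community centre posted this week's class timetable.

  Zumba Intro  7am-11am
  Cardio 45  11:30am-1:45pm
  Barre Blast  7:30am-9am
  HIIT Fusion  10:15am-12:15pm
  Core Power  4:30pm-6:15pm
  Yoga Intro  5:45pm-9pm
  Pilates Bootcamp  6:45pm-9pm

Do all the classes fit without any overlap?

Two intervals overlap when each starts before the other ends.
Sorted by start: Zumba Intro, Barre Blast, HIIT Fusion, Cardio 45, Core Power, Yoga Intro, Pilates Bootcamp.
Barre Blast starts before Zumba Intro ends → Zumba Intro and Barre Blast overlap.
That's a conflict, so the schedule is not conflict-free.

No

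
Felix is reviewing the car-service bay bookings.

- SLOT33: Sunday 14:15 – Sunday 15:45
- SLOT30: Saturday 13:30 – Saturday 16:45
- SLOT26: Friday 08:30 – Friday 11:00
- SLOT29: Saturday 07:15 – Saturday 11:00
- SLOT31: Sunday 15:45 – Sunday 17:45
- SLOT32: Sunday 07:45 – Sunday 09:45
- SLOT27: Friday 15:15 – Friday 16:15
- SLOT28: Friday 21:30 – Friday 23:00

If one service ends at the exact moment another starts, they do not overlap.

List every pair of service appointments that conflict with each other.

no overlapping pairs

Check each pair: they overlap iff neither finishes before the other starts.
Sorted by start: SLOT26, SLOT27, SLOT28, SLOT29, SLOT30, SLOT32, SLOT33, SLOT31.
SLOT27 starts after SLOT26 ends, so SLOT26 has no further overlaps.
SLOT28 starts after SLOT27 ends, so SLOT27 has no further overlaps.
SLOT29 starts after SLOT28 ends, so SLOT28 has no further overlaps.
SLOT30 starts after SLOT29 ends, so SLOT29 has no further overlaps.
SLOT32 starts after SLOT30 ends, so SLOT30 has no further overlaps.
SLOT33 starts after SLOT32 ends, so SLOT32 has no further overlaps.
SLOT31 starts exactly when SLOT33 ends (back-to-back, no overlap).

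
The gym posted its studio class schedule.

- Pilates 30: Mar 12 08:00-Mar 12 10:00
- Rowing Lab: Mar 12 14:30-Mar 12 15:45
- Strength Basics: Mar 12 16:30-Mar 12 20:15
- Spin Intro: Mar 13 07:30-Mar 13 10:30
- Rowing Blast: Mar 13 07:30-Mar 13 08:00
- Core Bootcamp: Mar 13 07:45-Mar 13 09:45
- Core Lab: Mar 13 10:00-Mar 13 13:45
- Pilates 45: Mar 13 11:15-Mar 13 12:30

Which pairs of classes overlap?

Core Bootcamp & Rowing Blast, Core Bootcamp & Spin Intro, Core Lab & Pilates 45, Core Lab & Spin Intro, Rowing Blast & Spin Intro

Check each pair: they overlap iff neither finishes before the other starts.
Sorted by start: Pilates 30, Rowing Lab, Strength Basics, Spin Intro, Rowing Blast, Core Bootcamp, Core Lab, Pilates 45.
Rowing Lab starts after Pilates 30 ends — done with Pilates 30.
Strength Basics starts after Rowing Lab ends — done with Rowing Lab.
Spin Intro starts after Strength Basics ends — done with Strength Basics.
Rowing Blast starts before Spin Intro ends → Spin Intro and Rowing Blast overlap.
Core Bootcamp starts before Spin Intro ends → Spin Intro and Core Bootcamp overlap.
Core Lab starts before Spin Intro ends → Spin Intro and Core Lab overlap.
Pilates 45 starts after Spin Intro ends.
Core Bootcamp starts before Rowing Blast ends → Rowing Blast and Core Bootcamp overlap.
Core Lab starts after Rowing Blast ends — done with Rowing Blast.
Core Lab starts after Core Bootcamp ends — done with Core Bootcamp.
Pilates 45 starts before Core Lab ends → Core Lab and Pilates 45 overlap.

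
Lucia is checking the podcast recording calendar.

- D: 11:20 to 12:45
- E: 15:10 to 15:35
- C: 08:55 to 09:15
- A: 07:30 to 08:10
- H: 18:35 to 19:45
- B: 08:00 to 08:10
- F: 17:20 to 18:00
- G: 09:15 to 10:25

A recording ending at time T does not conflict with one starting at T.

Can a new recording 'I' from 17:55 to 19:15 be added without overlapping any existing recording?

A: ends 08:10 at or before I starts 17:55 → clear.
B: ends 08:10 at or before I starts 17:55 → clear.
C: ends 09:15 at or before I starts 17:55 → clear.
G: ends 10:25 at or before I starts 17:55 → clear.
D: ends 12:45 at or before I starts 17:55 → clear.
E: ends 15:35 at or before I starts 17:55 → clear.
F: starts 17:20 before I ends 19:15, and ends 18:00 after I starts 17:55 → overlap.
H: starts 18:35 before I ends 19:15, and ends 19:45 after I starts 17:55 → overlap.
I overlaps F, H.

No — it overlaps F, H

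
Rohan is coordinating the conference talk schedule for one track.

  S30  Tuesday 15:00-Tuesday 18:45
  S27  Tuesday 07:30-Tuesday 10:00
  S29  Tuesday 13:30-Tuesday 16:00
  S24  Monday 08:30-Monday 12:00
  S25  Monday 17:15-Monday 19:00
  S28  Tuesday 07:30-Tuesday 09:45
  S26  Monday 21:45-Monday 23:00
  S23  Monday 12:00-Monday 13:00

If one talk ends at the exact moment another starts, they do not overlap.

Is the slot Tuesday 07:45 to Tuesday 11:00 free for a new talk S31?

No — it overlaps S27, S28

S24: ends Monday 12:00 at or before S31 starts Tuesday 07:45 → clear.
S23: ends Monday 13:00 at or before S31 starts Tuesday 07:45 → clear.
S25: ends Monday 19:00 at or before S31 starts Tuesday 07:45 → clear.
S26: ends Monday 23:00 at or before S31 starts Tuesday 07:45 → clear.
S27: starts Tuesday 07:30 before S31 ends Tuesday 11:00, and ends Tuesday 10:00 after S31 starts Tuesday 07:45 → overlap.
S28: starts Tuesday 07:30 before S31 ends Tuesday 11:00, and ends Tuesday 09:45 after S31 starts Tuesday 07:45 → overlap.
S29: starts Tuesday 13:30 at or after S31 ends Tuesday 11:00 → clear.
S30: starts Tuesday 15:00 at or after S31 ends Tuesday 11:00 → clear.
S31 overlaps S27, S28.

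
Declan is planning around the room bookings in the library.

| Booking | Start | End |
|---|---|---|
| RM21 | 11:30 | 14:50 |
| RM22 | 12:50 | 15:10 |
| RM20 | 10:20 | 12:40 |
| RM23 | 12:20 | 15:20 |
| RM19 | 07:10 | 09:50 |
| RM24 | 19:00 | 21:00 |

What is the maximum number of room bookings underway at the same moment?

3

Walk through starts and ends in time order (an end at T is processed before a start at T):
07:10 start RM19 → 1
09:50 end RM19 → 0
10:20 start RM20 → 1
11:30 start RM21 → 2
12:20 start RM23 → 3
12:40 end RM20 → 2
12:50 start RM22 → 3
14:50 end RM21 → 2
15:10 end RM22 → 1
15:20 end RM23 → 0
19:00 start RM24 → 1
21:00 end RM24 → 0
Peak is 3, at 12:20 (RM20, RM21, RM23).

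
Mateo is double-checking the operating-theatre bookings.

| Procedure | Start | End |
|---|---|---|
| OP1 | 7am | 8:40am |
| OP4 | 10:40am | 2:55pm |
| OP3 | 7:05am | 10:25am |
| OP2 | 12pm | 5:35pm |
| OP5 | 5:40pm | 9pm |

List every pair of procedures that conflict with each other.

Two intervals overlap when each starts before the other ends.
Sorted by start: OP1, OP3, OP4, OP2, OP5.
OP3 starts before OP1 ends → OP1 and OP3 overlap.
OP4 starts after OP1 ends, so OP1 has no further overlaps.
OP4 starts after OP3 ends, so OP3 has no further overlaps.
OP2 starts before OP4 ends → OP4 and OP2 overlap.
OP5 starts after OP4 ends.
OP5 starts after OP2 ends.

OP1 & OP3, OP2 & OP4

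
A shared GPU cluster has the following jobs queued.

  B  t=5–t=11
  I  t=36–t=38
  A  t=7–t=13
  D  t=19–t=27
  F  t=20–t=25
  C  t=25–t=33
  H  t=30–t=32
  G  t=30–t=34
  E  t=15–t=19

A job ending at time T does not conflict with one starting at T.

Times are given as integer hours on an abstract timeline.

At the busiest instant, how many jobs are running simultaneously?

3

Sort all start/end points and keep a running count:
t=5 start B → 1
t=7 start A → 2
t=11 end B → 1
t=13 end A → 0
t=15 start E → 1
t=19 end E → 0
t=19 start D → 1
t=20 start F → 2
t=25 end F → 1
t=25 start C → 2
t=27 end D → 1
t=30 start G → 2
t=30 start H → 3
t=32 end H → 2
t=33 end C → 1
t=34 end G → 0
t=36 start I → 1
t=38 end I → 0
Peak is 3, at t=30 (C, G, H).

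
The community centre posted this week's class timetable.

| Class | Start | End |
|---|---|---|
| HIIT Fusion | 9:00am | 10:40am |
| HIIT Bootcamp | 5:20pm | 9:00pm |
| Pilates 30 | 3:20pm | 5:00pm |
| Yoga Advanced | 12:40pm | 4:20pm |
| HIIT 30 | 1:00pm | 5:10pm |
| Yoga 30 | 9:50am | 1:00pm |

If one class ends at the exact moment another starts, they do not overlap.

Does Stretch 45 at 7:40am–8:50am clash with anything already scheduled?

No — it doesn't clash with anything

HIIT Fusion: starts 9:00am at or after Stretch 45 ends 8:50am → clear.
Yoga 30: starts 9:50am at or after Stretch 45 ends 8:50am → clear.
Yoga Advanced: starts 12:40pm at or after Stretch 45 ends 8:50am → clear.
HIIT 30: starts 1:00pm at or after Stretch 45 ends 8:50am → clear.
Pilates 30: starts 3:20pm at or after Stretch 45 ends 8:50am → clear.
HIIT Bootcamp: starts 5:20pm at or after Stretch 45 ends 8:50am → clear.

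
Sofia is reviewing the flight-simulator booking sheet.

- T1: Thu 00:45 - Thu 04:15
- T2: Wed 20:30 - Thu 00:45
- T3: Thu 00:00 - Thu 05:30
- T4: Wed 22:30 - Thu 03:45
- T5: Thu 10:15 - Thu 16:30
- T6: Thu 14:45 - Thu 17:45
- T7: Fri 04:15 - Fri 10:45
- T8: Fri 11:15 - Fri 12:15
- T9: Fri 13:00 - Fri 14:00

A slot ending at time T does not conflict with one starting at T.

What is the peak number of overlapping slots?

Sweep the timeline, counting +1 at each start and −1 at each end (ends before starts at a tie):
Wed 20:30 start T2 → 1
Wed 22:30 start T4 → 2
Thu 00:00 start T3 → 3
Thu 00:45 end T2 → 2
Thu 00:45 start T1 → 3
Thu 03:45 end T4 → 2
Thu 04:15 end T1 → 1
Thu 05:30 end T3 → 0
Thu 10:15 start T5 → 1
Thu 14:45 start T6 → 2
Thu 16:30 end T5 → 1
Thu 17:45 end T6 → 0
Fri 04:15 start T7 → 1
Fri 10:45 end T7 → 0
Fri 11:15 start T8 → 1
Fri 12:15 end T8 → 0
Fri 13:00 start T9 → 1
Fri 14:00 end T9 → 0
Peak is 3, at Thu 00:00 (T2, T3, T4).

3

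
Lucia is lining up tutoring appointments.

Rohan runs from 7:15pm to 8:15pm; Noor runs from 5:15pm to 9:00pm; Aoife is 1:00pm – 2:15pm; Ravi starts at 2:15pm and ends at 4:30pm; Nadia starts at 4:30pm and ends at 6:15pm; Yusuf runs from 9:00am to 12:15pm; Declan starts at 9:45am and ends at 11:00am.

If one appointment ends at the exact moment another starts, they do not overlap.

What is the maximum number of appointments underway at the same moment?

2

Sort all start/end points and keep a running count:
9:00am start Yusuf → 1
9:45am start Declan → 2
11:00am end Declan → 1
12:15pm end Yusuf → 0
1:00pm start Aoife → 1
2:15pm end Aoife → 0
2:15pm start Ravi → 1
4:30pm end Ravi → 0
4:30pm start Nadia → 1
5:15pm start Noor → 2
6:15pm end Nadia → 1
7:15pm start Rohan → 2
8:15pm end Rohan → 1
9:00pm end Noor → 0
Peak is 2, at 9:45am (Declan, Yusuf).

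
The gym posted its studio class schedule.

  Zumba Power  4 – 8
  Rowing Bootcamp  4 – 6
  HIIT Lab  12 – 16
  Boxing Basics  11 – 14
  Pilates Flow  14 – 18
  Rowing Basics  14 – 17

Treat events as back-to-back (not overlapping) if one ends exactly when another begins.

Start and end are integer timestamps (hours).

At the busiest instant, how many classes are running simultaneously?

3

Walk through starts and ends in time order (an end at T is processed before a start at T):
4 start Rowing Bootcamp → 1
4 start Zumba Power → 2
6 end Rowing Bootcamp → 1
8 end Zumba Power → 0
11 start Boxing Basics → 1
12 start HIIT Lab → 2
14 end Boxing Basics → 1
14 start Pilates Flow → 2
14 start Rowing Basics → 3
16 end HIIT Lab → 2
17 end Rowing Basics → 1
18 end Pilates Flow → 0
Peak is 3, at 14 (HIIT Lab, Pilates Flow, Rowing Basics).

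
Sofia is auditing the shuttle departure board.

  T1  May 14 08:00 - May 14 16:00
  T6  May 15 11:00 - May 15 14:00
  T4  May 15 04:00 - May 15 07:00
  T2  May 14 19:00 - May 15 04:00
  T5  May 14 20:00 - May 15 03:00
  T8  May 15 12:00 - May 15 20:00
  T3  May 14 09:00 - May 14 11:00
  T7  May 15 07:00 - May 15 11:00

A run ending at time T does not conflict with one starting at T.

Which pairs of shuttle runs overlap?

T1 & T3, T2 & T5, T6 & T8

Two intervals overlap when each starts before the other ends.
Sorted by start: T1, T3, T2, T5, T4, T7, T6, T8.
T3 starts before T1 ends → T1 and T3 overlap.
T2 starts after T1 ends — done with T1.
T2 starts after T3 ends — done with T3.
T5 starts before T2 ends → T2 and T5 overlap.
T4 starts exactly when T2 ends (back-to-back, no overlap) — done with T2.
T4 starts after T5 ends — done with T5.
T7 starts exactly when T4 ends (back-to-back, no overlap) — done with T4.
T6 starts exactly when T7 ends (back-to-back, no overlap) — done with T7.
T8 starts before T6 ends → T6 and T8 overlap.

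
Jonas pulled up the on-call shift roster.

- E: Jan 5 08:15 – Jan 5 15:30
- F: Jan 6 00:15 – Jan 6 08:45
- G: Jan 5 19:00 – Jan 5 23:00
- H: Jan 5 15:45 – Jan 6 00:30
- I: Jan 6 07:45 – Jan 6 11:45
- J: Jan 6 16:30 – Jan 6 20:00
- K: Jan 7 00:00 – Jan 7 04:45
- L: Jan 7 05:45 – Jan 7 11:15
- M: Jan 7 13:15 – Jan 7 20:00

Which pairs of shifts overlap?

F & H, F & I, G & H

Sorted by start: E, H, G, F, I, J, K, L, M.
H starts after E ends, so E has no further overlaps.
G starts before H ends → H and G overlap.
F starts before H ends → H and F overlap.
I starts after H ends, so H has no further overlaps.
F starts after G ends, so G has no further overlaps.
I starts before F ends → F and I overlap.
J starts after F ends, so F has no further overlaps.
J starts after I ends, so I has no further overlaps.
K starts after J ends, so J has no further overlaps.
L starts after K ends, so K has no further overlaps.
M starts after L ends.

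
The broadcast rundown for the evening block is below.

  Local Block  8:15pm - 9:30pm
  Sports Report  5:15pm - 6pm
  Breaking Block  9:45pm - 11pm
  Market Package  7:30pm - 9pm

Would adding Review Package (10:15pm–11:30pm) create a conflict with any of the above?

Yes — it overlaps Breaking Block

Sports Report: ends 6pm at or before Review Package starts 10:15pm → clear.
Market Package: ends 9pm at or before Review Package starts 10:15pm → clear.
Local Block: ends 9:30pm at or before Review Package starts 10:15pm → clear.
Breaking Block: starts 9:45pm before Review Package ends 11:30pm, and ends 11pm after Review Package starts 10:15pm → overlap.
Review Package overlaps Breaking Block.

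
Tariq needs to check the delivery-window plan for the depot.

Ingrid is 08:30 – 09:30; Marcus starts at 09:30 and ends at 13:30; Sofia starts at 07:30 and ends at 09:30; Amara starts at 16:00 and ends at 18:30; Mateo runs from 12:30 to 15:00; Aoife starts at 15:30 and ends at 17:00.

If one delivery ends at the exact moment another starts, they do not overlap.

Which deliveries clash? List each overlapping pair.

Amara & Aoife, Ingrid & Sofia, Marcus & Mateo

Two intervals overlap when each starts before the other ends.
Sorted by start: Sofia, Ingrid, Marcus, Mateo, Aoife, Amara.
Ingrid starts before Sofia ends → Sofia and Ingrid overlap.
Marcus starts exactly when Sofia ends (back-to-back, no overlap); Sofia is clear from here.
Marcus starts exactly when Ingrid ends (back-to-back, no overlap); Ingrid is clear from here.
Mateo starts before Marcus ends → Marcus and Mateo overlap.
Aoife starts after Marcus ends; Marcus is clear from here.
Aoife starts after Mateo ends; Mateo is clear from here.
Amara starts before Aoife ends → Aoife and Amara overlap.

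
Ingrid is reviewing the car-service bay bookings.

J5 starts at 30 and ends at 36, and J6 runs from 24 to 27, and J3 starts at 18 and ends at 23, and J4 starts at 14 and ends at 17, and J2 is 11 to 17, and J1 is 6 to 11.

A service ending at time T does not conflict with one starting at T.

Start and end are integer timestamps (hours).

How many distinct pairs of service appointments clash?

1

Sorted by start: J1, J2, J4, J3, J6, J5.
J2 starts exactly when J1 ends (back-to-back, no overlap) — done with J1.
J4 starts before J2 ends → J2 and J4 overlap.
J3 starts after J2 ends — done with J2.
J3 starts after J4 ends — done with J4.
J6 starts after J3 ends — done with J3.
J5 starts after J6 ends.
Overlapping pairs: J2 & J4 — 1 in total.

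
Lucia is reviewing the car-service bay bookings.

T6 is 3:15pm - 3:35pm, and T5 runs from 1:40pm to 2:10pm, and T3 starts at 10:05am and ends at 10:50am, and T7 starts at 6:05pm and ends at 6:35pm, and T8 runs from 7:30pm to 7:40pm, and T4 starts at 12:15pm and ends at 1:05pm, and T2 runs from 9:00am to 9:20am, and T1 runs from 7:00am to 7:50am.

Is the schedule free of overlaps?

Sorted by start: T1, T2, T3, T4, T5, T6, T7, T8.
T2 starts after T1 ends; T1 is clear from here.
T3 starts after T2 ends; T2 is clear from here.
T4 starts after T3 ends; T3 is clear from here.
T5 starts after T4 ends; T4 is clear from here.
T6 starts after T5 ends; T5 is clear from here.
T7 starts after T6 ends; T6 is clear from here.
T8 starts after T7 ends.
Every pair is clear; the schedule has no overlaps.

Yes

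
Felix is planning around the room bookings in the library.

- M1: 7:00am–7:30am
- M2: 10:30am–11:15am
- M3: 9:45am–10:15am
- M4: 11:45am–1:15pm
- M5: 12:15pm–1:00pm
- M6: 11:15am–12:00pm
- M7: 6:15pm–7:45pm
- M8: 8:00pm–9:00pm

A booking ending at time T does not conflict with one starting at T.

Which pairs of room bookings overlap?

M4 & M5, M4 & M6

Check each pair: they overlap iff neither finishes before the other starts.
Sorted by start: M1, M3, M2, M6, M4, M5, M7, M8.
M3 starts after M1 ends — done with M1.
M2 starts after M3 ends — done with M3.
M6 starts exactly when M2 ends (back-to-back, no overlap) — done with M2.
M4 starts before M6 ends → M6 and M4 overlap.
M5 starts after M6 ends — done with M6.
M5 starts before M4 ends → M4 and M5 overlap.
M7 starts after M4 ends — done with M4.
M7 starts after M5 ends — done with M5.
M8 starts after M7 ends.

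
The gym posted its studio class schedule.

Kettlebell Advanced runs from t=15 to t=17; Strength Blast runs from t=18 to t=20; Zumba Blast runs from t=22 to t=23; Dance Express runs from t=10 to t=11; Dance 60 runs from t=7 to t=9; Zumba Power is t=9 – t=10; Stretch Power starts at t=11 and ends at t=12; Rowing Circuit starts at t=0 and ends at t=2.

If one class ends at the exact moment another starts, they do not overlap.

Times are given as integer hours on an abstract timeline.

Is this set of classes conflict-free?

Check each pair: they overlap iff neither finishes before the other starts.
Sorted by start: Rowing Circuit, Dance 60, Zumba Power, Dance Express, Stretch Power, Kettlebell Advanced, Strength Blast, Zumba Blast.
Dance 60 starts after Rowing Circuit ends — done with Rowing Circuit.
Zumba Power starts exactly when Dance 60 ends (back-to-back, no overlap) — done with Dance 60.
Dance Express starts exactly when Zumba Power ends (back-to-back, no overlap) — done with Zumba Power.
Stretch Power starts exactly when Dance Express ends (back-to-back, no overlap) — done with Dance Express.
Kettlebell Advanced starts after Stretch Power ends — done with Stretch Power.
Strength Blast starts after Kettlebell Advanced ends — done with Kettlebell Advanced.
Zumba Blast starts after Strength Blast ends.
Every pair is clear; the schedule has no overlaps.

Yes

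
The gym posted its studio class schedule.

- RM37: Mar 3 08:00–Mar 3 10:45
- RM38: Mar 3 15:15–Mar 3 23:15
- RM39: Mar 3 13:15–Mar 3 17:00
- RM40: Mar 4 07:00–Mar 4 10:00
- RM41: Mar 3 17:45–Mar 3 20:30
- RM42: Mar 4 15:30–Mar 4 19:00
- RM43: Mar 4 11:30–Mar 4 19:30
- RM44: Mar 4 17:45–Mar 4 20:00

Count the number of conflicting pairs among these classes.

5

Sorted by start: RM37, RM39, RM38, RM41, RM40, RM43, RM42, RM44.
RM39 starts after RM37 ends, so nothing later overlaps RM37 either.
RM38 starts before RM39 ends → RM39 and RM38 overlap.
RM41 starts after RM39 ends, so nothing later overlaps RM39 either.
RM41 starts before RM38 ends → RM38 and RM41 overlap.
RM40 starts after RM38 ends, so nothing later overlaps RM38 either.
RM40 starts after RM41 ends, so nothing later overlaps RM41 either.
RM43 starts after RM40 ends, so nothing later overlaps RM40 either.
RM42 starts before RM43 ends → RM43 and RM42 overlap.
RM44 starts before RM43 ends → RM43 and RM44 overlap.
RM44 starts before RM42 ends → RM42 and RM44 overlap.
Overlapping pairs: RM38 & RM39, RM38 & RM41, RM42 & RM43, RM42 & RM44, RM43 & RM44 — 5 in total.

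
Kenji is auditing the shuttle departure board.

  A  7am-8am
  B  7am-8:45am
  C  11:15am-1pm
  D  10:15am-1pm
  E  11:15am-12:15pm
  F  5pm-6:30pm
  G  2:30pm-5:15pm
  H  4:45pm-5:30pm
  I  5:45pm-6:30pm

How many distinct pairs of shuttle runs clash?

8

Sorted by start: A, B, D, C, E, G, H, F, I.
B starts before A ends → A and B overlap.
D starts after A ends, so A has no further overlaps.
D starts after B ends, so B has no further overlaps.
C starts before D ends → D and C overlap.
E starts before D ends → D and E overlap.
G starts after D ends, so D has no further overlaps.
E starts before C ends → C and E overlap.
G starts after C ends, so C has no further overlaps.
G starts after E ends, so E has no further overlaps.
H starts before G ends → G and H overlap.
F starts before G ends → G and F overlap.
I starts after G ends.
F starts before H ends → H and F overlap.
I starts after H ends.
I starts before F ends → F and I overlap.
Overlapping pairs: A & B, C & D, C & E, D & E, F & G, F & H, F & I, G & H — 8 in total.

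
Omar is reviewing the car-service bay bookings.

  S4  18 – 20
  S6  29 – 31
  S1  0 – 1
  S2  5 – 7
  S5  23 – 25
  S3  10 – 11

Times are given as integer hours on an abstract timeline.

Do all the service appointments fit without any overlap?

Yes

Check each pair: they overlap iff neither finishes before the other starts.
Sorted by start: S1, S2, S3, S4, S5, S6.
S2 starts after S1 ends; S1 is clear from here.
S3 starts after S2 ends; S2 is clear from here.
S4 starts after S3 ends; S3 is clear from here.
S5 starts after S4 ends; S4 is clear from here.
S6 starts after S5 ends.
Every pair is clear; the schedule has no overlaps.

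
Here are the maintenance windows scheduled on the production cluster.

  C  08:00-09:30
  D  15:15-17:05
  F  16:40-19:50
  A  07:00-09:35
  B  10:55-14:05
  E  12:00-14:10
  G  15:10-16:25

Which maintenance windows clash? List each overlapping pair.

Sorted by start: A, C, B, E, G, D, F.
C starts before A ends → A and C overlap.
B starts after A ends, so nothing later overlaps A either.
B starts after C ends, so nothing later overlaps C either.
E starts before B ends → B and E overlap.
G starts after B ends, so nothing later overlaps B either.
G starts after E ends, so nothing later overlaps E either.
D starts before G ends → G and D overlap.
F starts after G ends.
F starts before D ends → D and F overlap.

A & C, B & E, D & F, D & G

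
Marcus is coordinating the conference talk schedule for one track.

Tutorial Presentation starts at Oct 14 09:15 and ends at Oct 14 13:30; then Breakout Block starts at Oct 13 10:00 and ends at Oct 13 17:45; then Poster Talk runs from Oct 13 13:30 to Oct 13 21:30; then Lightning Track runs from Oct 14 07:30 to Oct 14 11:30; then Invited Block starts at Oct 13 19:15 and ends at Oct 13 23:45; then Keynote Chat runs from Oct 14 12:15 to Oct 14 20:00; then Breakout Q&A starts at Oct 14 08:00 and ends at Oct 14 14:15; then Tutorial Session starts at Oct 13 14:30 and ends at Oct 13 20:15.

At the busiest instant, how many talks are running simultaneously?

Sort all start/end points and keep a running count:
Oct 13 10:00 start Breakout Block → 1
Oct 13 13:30 start Poster Talk → 2
Oct 13 14:30 start Tutorial Session → 3
Oct 13 17:45 end Breakout Block → 2
Oct 13 19:15 start Invited Block → 3
Oct 13 20:15 end Tutorial Session → 2
Oct 13 21:30 end Poster Talk → 1
Oct 13 23:45 end Invited Block → 0
Oct 14 07:30 start Lightning Track → 1
Oct 14 08:00 start Breakout Q&A → 2
Oct 14 09:15 start Tutorial Presentation → 3
Oct 14 11:30 end Lightning Track → 2
Oct 14 12:15 start Keynote Chat → 3
Oct 14 13:30 end Tutorial Presentation → 2
Oct 14 14:15 end Breakout Q&A → 1
Oct 14 20:00 end Keynote Chat → 0
Peak is 3, at Oct 13 14:30 (Breakout Block, Poster Talk, Tutorial Session).

3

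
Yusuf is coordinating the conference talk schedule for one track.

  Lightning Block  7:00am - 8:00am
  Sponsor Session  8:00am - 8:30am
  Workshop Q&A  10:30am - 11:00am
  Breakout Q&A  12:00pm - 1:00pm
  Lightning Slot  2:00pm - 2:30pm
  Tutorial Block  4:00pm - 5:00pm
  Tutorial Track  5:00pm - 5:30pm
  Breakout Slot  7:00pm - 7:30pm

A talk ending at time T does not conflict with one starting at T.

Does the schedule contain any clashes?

No

Sorted by start: Lightning Block, Sponsor Session, Workshop Q&A, Breakout Q&A, Lightning Slot, Tutorial Block, Tutorial Track, Breakout Slot.
Sponsor Session starts exactly when Lightning Block ends (back-to-back, no overlap), so Lightning Block has no further overlaps.
Workshop Q&A starts after Sponsor Session ends, so Sponsor Session has no further overlaps.
Breakout Q&A starts after Workshop Q&A ends, so Workshop Q&A has no further overlaps.
Lightning Slot starts after Breakout Q&A ends, so Breakout Q&A has no further overlaps.
Tutorial Block starts after Lightning Slot ends, so Lightning Slot has no further overlaps.
Tutorial Track starts exactly when Tutorial Block ends (back-to-back, no overlap), so Tutorial Block has no further overlaps.
Breakout Slot starts after Tutorial Track ends.
Every pair is clear; the schedule has no overlaps.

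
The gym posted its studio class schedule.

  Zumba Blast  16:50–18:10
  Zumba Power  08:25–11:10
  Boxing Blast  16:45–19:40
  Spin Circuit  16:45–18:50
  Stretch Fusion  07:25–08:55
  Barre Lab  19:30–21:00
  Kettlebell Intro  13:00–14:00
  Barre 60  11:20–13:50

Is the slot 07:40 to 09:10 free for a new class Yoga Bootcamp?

No — it overlaps Stretch Fusion, Zumba Power

Stretch Fusion: starts 07:25 before Yoga Bootcamp ends 09:10, and ends 08:55 after Yoga Bootcamp starts 07:40 → overlap.
Zumba Power: starts 08:25 before Yoga Bootcamp ends 09:10, and ends 11:10 after Yoga Bootcamp starts 07:40 → overlap.
Barre 60: starts 11:20 at or after Yoga Bootcamp ends 09:10 → clear.
Kettlebell Intro: starts 13:00 at or after Yoga Bootcamp ends 09:10 → clear.
Boxing Blast: starts 16:45 at or after Yoga Bootcamp ends 09:10 → clear.
Spin Circuit: starts 16:45 at or after Yoga Bootcamp ends 09:10 → clear.
Zumba Blast: starts 16:50 at or after Yoga Bootcamp ends 09:10 → clear.
Barre Lab: starts 19:30 at or after Yoga Bootcamp ends 09:10 → clear.
Yoga Bootcamp overlaps Stretch Fusion, Zumba Power.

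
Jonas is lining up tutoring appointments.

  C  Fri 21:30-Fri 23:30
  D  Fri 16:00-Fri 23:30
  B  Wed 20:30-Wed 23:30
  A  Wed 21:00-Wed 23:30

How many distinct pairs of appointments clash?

Two intervals overlap when each starts before the other ends.
Sorted by start: B, A, D, C.
A starts before B ends → B and A overlap.
D starts after B ends; B is clear from here.
D starts after A ends; A is clear from here.
C starts before D ends → D and C overlap.
Overlapping pairs: A & B, C & D — 2 in total.

2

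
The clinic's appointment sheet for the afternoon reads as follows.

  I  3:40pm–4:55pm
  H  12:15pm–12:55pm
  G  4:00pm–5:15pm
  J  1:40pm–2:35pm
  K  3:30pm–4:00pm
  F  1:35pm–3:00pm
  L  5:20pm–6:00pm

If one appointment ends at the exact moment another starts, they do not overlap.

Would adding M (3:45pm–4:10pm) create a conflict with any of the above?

H: ends 12:55pm at or before M starts 3:45pm → clear.
F: ends 3:00pm at or before M starts 3:45pm → clear.
J: ends 2:35pm at or before M starts 3:45pm → clear.
K: starts 3:30pm before M ends 4:10pm, and ends 4:00pm after M starts 3:45pm → overlap.
I: starts 3:40pm before M ends 4:10pm, and ends 4:55pm after M starts 3:45pm → overlap.
G: starts 4:00pm before M ends 4:10pm, and ends 5:15pm after M starts 3:45pm → overlap.
L: starts 5:20pm at or after M ends 4:10pm → clear.
M overlaps G, I, K.

Yes — it overlaps G, I, K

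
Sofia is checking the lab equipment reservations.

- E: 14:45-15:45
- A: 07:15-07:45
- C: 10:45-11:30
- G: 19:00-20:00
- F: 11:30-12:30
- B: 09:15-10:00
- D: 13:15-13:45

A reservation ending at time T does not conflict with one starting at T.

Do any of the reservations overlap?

Sorted by start: A, B, C, F, D, E, G.
B starts after A ends, so A has no further overlaps.
C starts after B ends, so B has no further overlaps.
F starts exactly when C ends (back-to-back, no overlap), so C has no further overlaps.
D starts after F ends, so F has no further overlaps.
E starts after D ends, so D has no further overlaps.
G starts after E ends.
Every pair is clear; the schedule has no overlaps.

No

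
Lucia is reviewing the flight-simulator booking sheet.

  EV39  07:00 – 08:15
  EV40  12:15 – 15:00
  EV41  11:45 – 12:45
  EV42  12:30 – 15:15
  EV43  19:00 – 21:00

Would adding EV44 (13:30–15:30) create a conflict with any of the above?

Yes — it overlaps EV40, EV42

EV39: ends 08:15 at or before EV44 starts 13:30 → clear.
EV41: ends 12:45 at or before EV44 starts 13:30 → clear.
EV40: starts 12:15 before EV44 ends 15:30, and ends 15:00 after EV44 starts 13:30 → overlap.
EV42: starts 12:30 before EV44 ends 15:30, and ends 15:15 after EV44 starts 13:30 → overlap.
EV43: starts 19:00 at or after EV44 ends 15:30 → clear.
EV44 overlaps EV40, EV42.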